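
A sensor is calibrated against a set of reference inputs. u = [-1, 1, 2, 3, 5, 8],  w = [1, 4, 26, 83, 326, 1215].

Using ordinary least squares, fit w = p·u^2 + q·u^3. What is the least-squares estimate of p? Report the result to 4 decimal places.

From the data, Σu^2·u^2 = 4820, Σu^2·u^3 = 36168, Σu^3·u^3 = 278564.
Right-hand side: Σu^2·w = 86766, Σu^3·w = 665282.
So AᵀA·[p, q]ᵀ = Aᵀw: [[4820, 36168]; [36168, 278564]]·[p, q]ᵀ = [86766, 665282]ᵀ.
Eliminating q: 278564·(row 1) − 36168·(row 2) gives 34554256·p = 278564·86766 − 36168·665282 = 107964648, so p = 1226871/392662.
Then q = (665282 − 36168·(1226871/392662))/278564 = 8563319/4319282.

p = 3.1245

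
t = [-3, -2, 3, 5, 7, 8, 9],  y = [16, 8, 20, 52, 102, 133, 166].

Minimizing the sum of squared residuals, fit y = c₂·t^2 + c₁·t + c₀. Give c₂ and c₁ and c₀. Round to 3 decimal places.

MᵀM·[c₂, c₁, c₀]ᵀ = Mᵀy reads: 13861·c₂ + 1701·c₁ + 241·c₀ = 28612;  1701·c₂ + 241·c₁ + 27·c₀ = 3528;  241·c₂ + 27·c₁ + 7·c₀ = 497.
(Σt^2·t^2 = 13861, Σt^2·t = 1701, Σt^2 = 241, Σt·t = 241, Σt = 27, Σ1 = 7, Σt^2·y = 28612, Σt·y = 3528, Σy = 497.)
Inverting the 3×3 Gram matrix, [c₂, c₁, c₀]ᵀ = [1159279/582162, 106101/194054, 96721/291081]ᵀ.

c₂ = 1.991, c₁ = 0.547, c₀ = 0.332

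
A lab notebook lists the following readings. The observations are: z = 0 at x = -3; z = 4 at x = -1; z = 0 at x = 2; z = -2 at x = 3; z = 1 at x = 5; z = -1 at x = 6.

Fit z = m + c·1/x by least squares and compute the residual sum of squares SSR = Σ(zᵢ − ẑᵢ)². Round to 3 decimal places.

SSR = 7.633

Normal-equation sums: Σ1 = 6, Σ1/x = -2/15, Σ1/x·1/x = 77/50.
For Mᵀz: Σz = 2, Σ1/x·z = -139/30.
MᵀM·[m, c]ᵀ = Mᵀz becomes [[6, -2/15]; [-2/15, 77/50]]·[m, c]ᵀ = [2, -139/30]ᵀ.
Eliminating c: (77/50)·(row 1) − (-2/15)·(row 2) gives (83/9)·m = (77/50)·2 − (-2/15)·(-139/30) = 554/225, so m = 554/2075.
Then c = ((-139/30) − (-2/15)·(554/2075))/(77/50) = -1239/415.
Residuals: -2619/2075, 1551/2075, 5087/4150, -2639/2075, 552/415, -3193/4150; SSR = 31677/4150.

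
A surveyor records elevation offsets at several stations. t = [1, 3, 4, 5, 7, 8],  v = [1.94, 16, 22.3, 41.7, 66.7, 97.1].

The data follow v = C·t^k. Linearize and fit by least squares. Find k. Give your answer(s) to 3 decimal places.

k = 1.854

With ln vᵢ as the transformed response and ln tᵢ as the regressor:
XᵀX = [[13.8297, 8.1197]; [8.1197, 6]], rhs = [31.0421, 19.0463]ᵀ  (here Σln t = 8.1197, Σ(ln t)² = 13.8297, Σln v = 19.0463, Σln t·ln v = 31.0421).
Solving (det = 17.0487): k = 1.85365, ln C = 0.66588.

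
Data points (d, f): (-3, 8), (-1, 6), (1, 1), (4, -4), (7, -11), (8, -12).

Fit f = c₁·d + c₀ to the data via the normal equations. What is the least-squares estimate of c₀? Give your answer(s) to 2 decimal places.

c₀ = 3.10

With design matrix X, XᵀX = [[140, 16]; [16, 6]] and Xᵀf = [-218, -12]ᵀ.
Eliminating c₀: 6·(row 1) − 16·(row 2) gives 584·c₁ = 6·(-218) − 16·(-12) = -1116, so c₁ = -279/146.
Then c₀ = ((-12) − 16·(-279/146))/6 = 226/73.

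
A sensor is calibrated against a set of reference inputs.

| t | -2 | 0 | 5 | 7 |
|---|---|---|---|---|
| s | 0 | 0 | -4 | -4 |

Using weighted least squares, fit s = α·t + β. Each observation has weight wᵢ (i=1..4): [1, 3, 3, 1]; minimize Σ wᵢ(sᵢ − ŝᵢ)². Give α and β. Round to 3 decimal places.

Sums needed: Σwᵢ·t·t = 128, Σwᵢ·t = 20, Σwᵢ·1 = 8.
Right-hand side: Σwᵢ·t·s = -88, Σwᵢ·s = -16.
XᵀWX·[α, β]ᵀ = XᵀWs becomes [[128, 20]; [20, 8]]·[α, β]ᵀ = [-88, -16]ᵀ.
Eliminating β: 8·(row 1) − 20·(row 2) gives 624·α = 8·(-88) − 20·(-16) = -384, so α = -8/13.
Then β = ((-16) − 20·(-8/13))/8 = -6/13.

α = -0.615, β = -0.462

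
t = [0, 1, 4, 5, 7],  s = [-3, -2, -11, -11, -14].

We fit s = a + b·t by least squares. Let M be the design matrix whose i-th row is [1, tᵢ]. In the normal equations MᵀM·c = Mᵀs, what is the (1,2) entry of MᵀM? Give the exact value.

Row 1 ↔ basis 1, column 2 ↔ basis t, so (MᵀM)_{1,2} = Σᵢ t = (1)·(0) + (1)·(1) + (1)·(4) + (1)·(5) + (1)·(7) = 17.

17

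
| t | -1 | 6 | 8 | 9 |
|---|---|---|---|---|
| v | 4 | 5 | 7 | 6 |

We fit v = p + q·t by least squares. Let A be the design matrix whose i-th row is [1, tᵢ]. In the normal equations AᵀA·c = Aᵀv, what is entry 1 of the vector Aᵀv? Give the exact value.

22

Entry 1 ↔ basis 1, so (Aᵀv)_{1} = Σᵢ vᵢ = (1)·(4) + (1)·(5) + (1)·(7) + (1)·(6) = 22.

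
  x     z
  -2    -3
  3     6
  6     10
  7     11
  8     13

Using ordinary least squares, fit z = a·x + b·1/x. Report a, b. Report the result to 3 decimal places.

Entries of AᵀA: Σx·x = 162, Σx·1/x = 5, Σ1/x·1/x = 11993/28224.
Moment sums: Σx·z = 265, Σ1/x·z = 1405/168.
det = 162·(11993/28224) − 5² = 68737/1568.
a = (265·(11993/28224) − 5·(1405/168))/(68737/1568) = 1997945/1237266; b = (162·(1405/168) − 5·265)/(68737/1568) = 46760/68737.

a = 1.615, b = 0.680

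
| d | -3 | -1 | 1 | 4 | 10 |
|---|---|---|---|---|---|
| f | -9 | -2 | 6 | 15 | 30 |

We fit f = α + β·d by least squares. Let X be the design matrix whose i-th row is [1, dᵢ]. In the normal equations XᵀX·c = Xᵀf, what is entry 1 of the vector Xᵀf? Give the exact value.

40

Entry 1 ↔ basis 1, so (Xᵀf)_{1} = Σᵢ fᵢ = (1)·(-9) + (1)·(-2) + (1)·(6) + (1)·(15) + (1)·(30) = 40.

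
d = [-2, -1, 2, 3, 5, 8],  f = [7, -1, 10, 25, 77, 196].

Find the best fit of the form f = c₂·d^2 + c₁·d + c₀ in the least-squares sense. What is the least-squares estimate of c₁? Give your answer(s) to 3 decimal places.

The normal system MᵀM·[c₂, c₁, c₀]ᵀ = Mᵀf is [[4835, 663, 107]; [663, 107, 15]; [107, 15, 6]]·[c₂, c₁, c₀]ᵀ = [14761, 2035, 314]ᵀ.
Solving the 3×3 system (Gaussian elimination) gives c₂ = 427013/140984, c₁ = 105703/140984, c₀ = -62645/17623.

c₁ = 0.750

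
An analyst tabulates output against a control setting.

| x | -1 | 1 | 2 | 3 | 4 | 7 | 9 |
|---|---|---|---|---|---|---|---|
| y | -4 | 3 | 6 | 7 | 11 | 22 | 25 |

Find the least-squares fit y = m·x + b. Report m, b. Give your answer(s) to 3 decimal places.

m = 2.970, b = -0.608

From the data, Σx·x = 161, Σx = 25, Σ1 = 7.
Right-hand side: Σx·y = 463, Σy = 70.
Δ = 161·7 − 25² = 502.
m = (463·7 − 25·70)/502 = 1491/502; b = (161·70 − 25·463)/502 = -305/502.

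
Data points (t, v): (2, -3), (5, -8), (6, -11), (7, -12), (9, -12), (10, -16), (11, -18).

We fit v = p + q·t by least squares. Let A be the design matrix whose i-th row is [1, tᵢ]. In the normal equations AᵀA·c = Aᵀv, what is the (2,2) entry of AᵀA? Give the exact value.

416

Row 2 ↔ basis t, column 2 ↔ basis t, so (AᵀA)_{2,2} = Σᵢ (t)·(t) = (2)·(2) + (5)·(5) + (6)·(6) + (7)·(7) + (9)·(9) + (10)·(10) + (11)·(11) = 416.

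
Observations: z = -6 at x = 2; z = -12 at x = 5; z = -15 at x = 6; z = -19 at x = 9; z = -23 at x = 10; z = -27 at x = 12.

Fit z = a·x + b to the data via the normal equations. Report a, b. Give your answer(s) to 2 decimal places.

The normal system AᵀA·[a, b]ᵀ = Aᵀz is [[390, 44]; [44, 6]]·[a, b]ᵀ = [-887, -102]ᵀ.
Determinant 390·6 − 44² = 404.
a = ((-887)·6 − 44·(-102))/404 = -417/202; b = (390·(-102) − 44·(-887))/404 = -188/101.

a = -2.06, b = -1.86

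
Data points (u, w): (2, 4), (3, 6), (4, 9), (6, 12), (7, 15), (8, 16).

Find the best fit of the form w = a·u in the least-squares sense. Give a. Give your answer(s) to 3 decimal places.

a = 2.062

Forming AᵀA = [[178]] and Aᵀw = [367]ᵀ gives AᵀA·[a]ᵀ = Aᵀw.
Hence a = 367 / 178 ≈ 2.0618.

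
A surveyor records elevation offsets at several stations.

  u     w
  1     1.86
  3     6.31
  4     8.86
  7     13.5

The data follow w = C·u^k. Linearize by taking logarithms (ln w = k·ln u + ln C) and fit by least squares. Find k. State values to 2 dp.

With ln wᵢ as the transformed response and ln uᵢ as the regressor:
Σln u = 4.4308, Σ(ln u)² = 6.9153, Σln w = 7.2469, Σln u·ln w = 10.1127.
Equations: 6.9153·k + 4.4308·ln C = 10.1127;  4.4308·k + 4·ln C = 7.2469.
Δ = 6.9153·4 − (4.4308)² = 8.0292; k = (10.1127·4 − 4.4308·7.2469)/8.0292 = 1.03880, ln C = (6.9153·7.2469 − 4.4308·10.1127)/8.0292 = 0.66105.

k = 1.04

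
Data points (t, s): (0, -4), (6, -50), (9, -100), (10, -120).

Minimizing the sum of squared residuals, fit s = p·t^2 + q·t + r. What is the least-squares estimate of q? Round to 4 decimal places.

Normal-equation sums: Σt^2·t^2 = 17857, Σt^2·t = 1945, Σt^2 = 217, Σt·t = 217, Σt = 25, Σ1 = 4.
For Mᵀs: Σt^2·s = -21900, Σt·s = -2400, Σs = -274.
So MᵀM·[p, q, r]ᵀ = Mᵀs: [[17857, 1945, 217]; [1945, 217, 25]; [217, 25, 4]]·[p, q, r]ᵀ = [-21900, -2400, -274]ᵀ.
Inverting the 3×3 Gram matrix, [p, q, r]ᵀ = [-7547/7674, -13705/7674, -5098/1279]ᵀ.

q = -1.7859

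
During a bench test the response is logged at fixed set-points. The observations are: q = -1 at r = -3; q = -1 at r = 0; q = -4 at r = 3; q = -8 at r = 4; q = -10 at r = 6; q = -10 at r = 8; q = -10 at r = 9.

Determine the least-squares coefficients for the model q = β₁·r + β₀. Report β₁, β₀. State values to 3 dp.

Compute the Gram sums: Σr·r = 215, Σr = 27, Σ1 = 7.
Right-hand side: Σr·q = -271, Σq = -44.
MᵀM·[β₁, β₀]ᵀ = Mᵀq becomes [[215, 27]; [27, 7]]·[β₁, β₀]ᵀ = [-271, -44]ᵀ.
Determinant 215·7 − 27² = 776.
β₁ = ((-271)·7 − 27·(-44))/776 = -709/776; β₀ = (215·(-44) − 27·(-271))/776 = -2143/776.

β₁ = -0.914, β₀ = -2.762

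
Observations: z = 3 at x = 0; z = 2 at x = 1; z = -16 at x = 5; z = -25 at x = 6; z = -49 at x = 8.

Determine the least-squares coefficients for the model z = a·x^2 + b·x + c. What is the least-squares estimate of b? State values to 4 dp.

From the data, Σx^2·x^2 = 6018, Σx^2·x = 854, Σx^2 = 126, Σx·x = 126, Σx = 20, Σ1 = 5.
Right-hand side: Σx^2·z = -4434, Σx·z = -620, Σz = -85.
Normal equations: [[6018, 854, 126]; [854, 126, 20]; [126, 20, 5]]·[a, b, c]ᵀ = [-4434, -620, -85]ᵀ.
Row-reducing yields a = -4645/5168, b = 3885/5168, c = 6829/2584.

b = 0.7517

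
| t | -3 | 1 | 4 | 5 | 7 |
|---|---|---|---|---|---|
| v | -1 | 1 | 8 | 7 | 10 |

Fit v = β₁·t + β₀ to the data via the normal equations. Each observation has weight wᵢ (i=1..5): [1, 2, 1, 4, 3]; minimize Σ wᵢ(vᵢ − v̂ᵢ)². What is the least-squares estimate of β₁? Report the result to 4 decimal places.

β₁ = 1.2143

Normal-equation sums: Σwᵢ·t·t = 274, Σwᵢ·t = 44, Σwᵢ·1 = 11.
Right-hand side: Σwᵢ·t·v = 387, Σwᵢ·v = 67.
Δ = 274·11 − 44² = 1078.
β₁ = (387·11 − 44·67)/1078 = 17/14; β₀ = (274·67 − 44·387)/1078 = 95/77.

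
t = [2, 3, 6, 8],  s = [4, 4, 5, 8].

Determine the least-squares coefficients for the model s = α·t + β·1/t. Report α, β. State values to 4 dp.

α = 0.8565, β = 4.3027

Forming AᵀA = [[113, 4]; [4, 233/576]] and Aᵀs = [114, 31/6]ᵀ gives AᵀA·[α, β]ᵀ = Aᵀs.
Eliminating β: (233/576)·(row 1) − 4·(row 2) gives (17113/576)·α = (233/576)·114 − 4·(31/6) = 2443/96, so α = 14658/17113.
Then β = ((31/6) − 4·(14658/17113))/(233/576) = 73632/17113.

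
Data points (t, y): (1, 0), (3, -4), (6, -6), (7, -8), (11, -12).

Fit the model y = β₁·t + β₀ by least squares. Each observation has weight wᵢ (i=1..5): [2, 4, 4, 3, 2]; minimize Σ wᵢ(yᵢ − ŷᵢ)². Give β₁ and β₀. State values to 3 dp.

Entries of AᵀWA: Σwᵢ·t·t = 571, Σwᵢ·t = 81, Σwᵢ·1 = 15.
Right-hand side: Σwᵢ·t·y = -624, Σwᵢ·y = -88.
So AᵀWA·[β₁, β₀]ᵀ = AᵀWy: [[571, 81]; [81, 15]]·[β₁, β₀]ᵀ = [-624, -88]ᵀ.
Determinant 571·15 − 81² = 2004.
β₁ = ((-624)·15 − 81·(-88))/2004 = -186/167; β₀ = (571·(-88) − 81·(-624))/2004 = 74/501.

β₁ = -1.114, β₀ = 0.148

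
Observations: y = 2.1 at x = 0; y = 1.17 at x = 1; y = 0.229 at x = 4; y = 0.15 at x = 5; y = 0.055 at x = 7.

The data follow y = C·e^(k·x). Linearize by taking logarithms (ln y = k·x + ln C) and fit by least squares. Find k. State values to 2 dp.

Linearized form: ln y = k·x + ln C. From the 5 transformed points,
Σx = 17.0000, Σ(x)² = 91.0000, Σln y = -5.3726, Σx·ln y = -35.5277.
Normal system: [[91.0000, 17.0000]; [17.0000, 5]]·[k, ln C]ᵀ = [-35.5277, -5.3726]ᵀ.
Δ = 91.0000·5 − (17.0000)² = 166.0000; k = (-35.5277·5 − 17.0000·-5.3726)/166.0000 = -0.51990, ln C = (91.0000·-5.3726 − 17.0000·-35.5277)/166.0000 = 0.69314.

k = -0.52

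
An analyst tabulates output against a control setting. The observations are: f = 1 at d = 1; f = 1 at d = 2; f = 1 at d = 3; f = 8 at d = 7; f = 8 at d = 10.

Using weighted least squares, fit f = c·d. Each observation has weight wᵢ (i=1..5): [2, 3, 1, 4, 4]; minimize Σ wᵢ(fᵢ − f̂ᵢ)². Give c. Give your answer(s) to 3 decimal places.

c = 0.897

Normal-equation sums: Σwᵢ·d·d = 619.
And Σwᵢ·d·f = 555.
So XᵀWX·[c]ᵀ = XᵀWf: [[619]]·[c]ᵀ = [555]ᵀ.
c = 555/619 = 0.896607.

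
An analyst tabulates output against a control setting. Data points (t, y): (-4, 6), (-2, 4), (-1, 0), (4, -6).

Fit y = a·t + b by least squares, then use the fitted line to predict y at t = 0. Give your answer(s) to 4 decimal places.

Sums needed: Σt·t = 37, Σt = -3, Σ1 = 4.
And Σt·y = -56, Σy = 4.
AᵀA·[a, b]ᵀ = Aᵀy becomes [[37, -3]; [-3, 4]]·[a, b]ᵀ = [-56, 4]ᵀ.
Δ = 37·4 − (-3)² = 139.
a = ((-56)·4 − (-3)·4)/139 = -212/139; b = (37·4 − (-3)·(-56))/139 = -20/139.
At t = 0: ŷ = (-212/139)·(0) + (-20/139)·(1) = -20/139.

ŷ = -0.1439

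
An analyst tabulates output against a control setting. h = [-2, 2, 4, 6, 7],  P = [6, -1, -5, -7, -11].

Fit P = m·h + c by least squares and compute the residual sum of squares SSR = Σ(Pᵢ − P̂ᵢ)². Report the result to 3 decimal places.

From the data, Σh·h = 109, Σh = 17, Σ1 = 5.
Right-hand side: Σh·P = -153, ΣP = -18.
MᵀM·[m, c]ᵀ = MᵀP becomes [[109, 17]; [17, 5]]·[m, c]ᵀ = [-153, -18]ᵀ.
Eliminating c: 5·(row 1) − 17·(row 2) gives 256·m = 5·(-153) − 17·(-18) = -459, so m = -459/256.
Then c = ((-18) − 17·(-459/256))/5 = 639/256.
Residuals: -21/256, 23/256, -83/256, 323/256, -121/128; SSR = 667/256.

SSR = 2.605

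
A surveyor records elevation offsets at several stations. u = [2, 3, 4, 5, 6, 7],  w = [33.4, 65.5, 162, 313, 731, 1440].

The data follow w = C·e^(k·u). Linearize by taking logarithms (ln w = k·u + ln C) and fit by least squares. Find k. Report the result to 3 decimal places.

k = 0.763

Taking logs, ln w = k·u + ln C, so regress ln w on u.
Σu = 27.0000, Σ(u)² = 139.0000, Σln w = 32.3912, Σu·ln w = 159.1179.
Equations: 139.0000·k + 27.0000·ln C = 159.1179;  27.0000·k + 6·ln C = 32.3912.
Δ = 139.0000·6 − (27.0000)² = 105.0000; k = (159.1179·6 − 27.0000·32.3912)/105.0000 = 0.76328, ln C = (139.0000·32.3912 − 27.0000·159.1179)/105.0000 = 1.96376.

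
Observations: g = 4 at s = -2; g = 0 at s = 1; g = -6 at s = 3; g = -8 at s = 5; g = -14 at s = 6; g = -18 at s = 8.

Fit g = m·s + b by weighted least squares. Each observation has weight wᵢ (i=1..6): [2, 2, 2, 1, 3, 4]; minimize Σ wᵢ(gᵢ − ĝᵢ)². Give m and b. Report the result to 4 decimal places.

m = -2.3106, b = 0.7374

Sums needed: Σwᵢ·s·s = 417, Σwᵢ·s = 59, Σwᵢ·1 = 14.
And Σwᵢ·s·g = -920, Σwᵢ·g = -126.
So XᵀWX·[m, b]ᵀ = XᵀWg: [[417, 59]; [59, 14]]·[m, b]ᵀ = [-920, -126]ᵀ.
Δ = 417·14 − 59² = 2357.
m = ((-920)·14 − 59·(-126))/2357 = -5446/2357; b = (417·(-126) − 59·(-920))/2357 = 1738/2357.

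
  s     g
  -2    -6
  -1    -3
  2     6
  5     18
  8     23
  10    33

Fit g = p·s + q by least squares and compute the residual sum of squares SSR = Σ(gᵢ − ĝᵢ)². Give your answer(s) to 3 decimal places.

SSR = 11.864

From the data, Σs·s = 198, Σs = 22, Σ1 = 6.
Right-hand side: Σs·g = 631, Σg = 71.
XᵀX·[p, q]ᵀ = Xᵀg becomes [[198, 22]; [22, 6]]·[p, q]ᵀ = [631, 71]ᵀ.
det = 198·6 − 22² = 704.
p = (631·6 − 22·71)/704 = 139/44; q = (198·71 − 22·631)/704 = 1/4.
Residuals: 3/44, -1/11, -25/44, 43/22, -111/44, 51/44; SSR = 261/22.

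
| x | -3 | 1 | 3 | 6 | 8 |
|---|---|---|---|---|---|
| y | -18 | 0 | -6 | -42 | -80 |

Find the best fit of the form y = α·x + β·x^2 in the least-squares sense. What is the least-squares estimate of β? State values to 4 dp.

With design matrix A, AᵀA = [[119, 729]; [729, 5555]] and Aᵀy = [-856, -6848]ᵀ.
Determinant 119·5555 − 729² = 129604.
α = ((-856)·5555 − 729·(-6848))/129604 = 59278/32401; β = (119·(-6848) − 729·(-856))/129604 = -47722/32401.

β = -1.4729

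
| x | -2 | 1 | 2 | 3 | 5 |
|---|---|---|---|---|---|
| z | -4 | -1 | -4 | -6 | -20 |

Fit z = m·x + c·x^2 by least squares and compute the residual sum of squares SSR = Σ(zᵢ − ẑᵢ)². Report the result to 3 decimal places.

SSR = 2.171

Compute the Gram sums: Σx·x = 43, Σx·x^2 = 153, Σx^2·x^2 = 739.
For Aᵀz: Σx·z = -119, Σx^2·z = -587.
Determinant 43·739 − 153² = 8368.
m = ((-119)·739 − 153·(-587))/8368 = 935/4184; c = (43·(-587) − 153·(-119))/8368 = -3517/4184.
Residuals: -399/2092, -801/2092, -2269/2092, 468/523, -215/2092; SSR = 4541/2092.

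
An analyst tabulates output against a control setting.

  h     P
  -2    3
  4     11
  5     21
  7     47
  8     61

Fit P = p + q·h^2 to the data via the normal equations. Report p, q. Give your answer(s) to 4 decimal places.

From the data, Σ1 = 5, Σh^2 = 158, Σh^2·h^2 = 7394.
Right-hand side: ΣP = 143, Σh^2·P = 6920.
det = 5·7394 − 158² = 12006.
p = (143·7394 − 158·6920)/12006 = -3; q = (5·6920 − 158·143)/12006 = 1.

p = -3.0000, q = 1.0000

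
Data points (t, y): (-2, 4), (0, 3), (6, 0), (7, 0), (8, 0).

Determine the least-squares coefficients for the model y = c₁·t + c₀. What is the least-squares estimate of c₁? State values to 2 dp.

c₁ = -0.43

From the data, Σt·t = 153, Σt = 19, Σ1 = 5.
Moment sums: Σt·y = -8, Σy = 7.
So MᵀM·[c₁, c₀]ᵀ = Mᵀy: [[153, 19]; [19, 5]]·[c₁, c₀]ᵀ = [-8, 7]ᵀ.
Eliminating c₀: 5·(row 1) − 19·(row 2) gives 404·c₁ = 5·(-8) − 19·7 = -173, so c₁ = -173/404.
Then c₀ = (7 − 19·(-173/404))/5 = 1223/404.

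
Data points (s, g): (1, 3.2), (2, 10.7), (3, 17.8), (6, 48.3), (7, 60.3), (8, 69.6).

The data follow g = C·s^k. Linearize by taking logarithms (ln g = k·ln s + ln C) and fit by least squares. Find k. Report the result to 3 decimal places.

With ln gᵢ as the transformed response and ln sᵢ as the regressor:
Σln s = 7.6089, Σ(ln s)² = 13.0084, Σln g = 18.6321, Σln s·ln g = 28.5530.
Equations: 13.0084·k + 7.6089·ln C = 28.5530;  7.6089·k + 6·ln C = 18.6321.
Slope k = (n·Σln s·ln g − Σln s·Σln g)/(n·Σ(ln s)² − (Σln s)²) = (6·28.5530 − 7.6089·18.6321)/20.1558 = 1.46601; ln C = (Σln g − k·Σln s)/n = 1.24624.

k = 1.466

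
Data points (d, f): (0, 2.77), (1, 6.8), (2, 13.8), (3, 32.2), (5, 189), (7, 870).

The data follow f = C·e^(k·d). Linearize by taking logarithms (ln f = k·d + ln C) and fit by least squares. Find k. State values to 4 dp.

k = 0.8248

Linearized form: ln f = k·d + ln C. From the 6 transformed points,
Sums: Σd = 18.0000, Σ(d)² = 88.0000, Σln f = 21.0426, Σd·ln f = 91.1703.
Normal system: [[88.0000, 18.0000]; [18.0000, 6]]·[k, ln C]ᵀ = [91.1703, 21.0426]ᵀ.
Slope k = (n·Σd·ln f − Σd·Σln f)/(n·Σ(d)² − (Σd)²) = (6·91.1703 − 18.0000·21.0426)/204.0000 = 0.82478; ln C = (Σln f − k·Σd)/n = 1.03278.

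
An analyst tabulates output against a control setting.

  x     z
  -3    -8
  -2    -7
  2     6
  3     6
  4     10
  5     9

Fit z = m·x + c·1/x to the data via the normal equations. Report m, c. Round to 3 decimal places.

Sums needed: Σx·x = 67, Σx·1/x = 6, Σ1/x·1/x = 2969/3600.
For Mᵀz: Σx·z = 153, Σ1/x·z = 232/15.
So MᵀM·[m, c]ᵀ = Mᵀz: [[67, 6]; [6, 2969/3600]]·[m, c]ᵀ = [153, 232/15]ᵀ.
Δ = 67·(2969/3600) − 6² = 69323/3600.
m = (153·(2969/3600) − 6·(232/15))/(69323/3600) = 120177/69323; c = (67·(232/15) − 6·153)/(69323/3600) = 425760/69323.

m = 1.734, c = 6.142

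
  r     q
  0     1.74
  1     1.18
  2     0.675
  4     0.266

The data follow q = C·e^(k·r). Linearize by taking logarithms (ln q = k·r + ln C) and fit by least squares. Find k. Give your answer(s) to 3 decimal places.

Taking logs, ln q = k·r + ln C, so regress ln q on r.
Σr = 7.0000, Σ(r)² = 21.0000, Σln q = -0.9979, Σr·ln q = -5.9176.
Equations: 21.0000·k + 7.0000·ln C = -5.9176;  7.0000·k + 4·ln C = -0.9979.
Δ = 21.0000·4 − (7.0000)² = 35.0000; k = (-5.9176·4 − 7.0000·-0.9979)/35.0000 = -0.47672, ln C = (21.0000·-0.9979 − 7.0000·-5.9176)/35.0000 = 0.58478.

k = -0.477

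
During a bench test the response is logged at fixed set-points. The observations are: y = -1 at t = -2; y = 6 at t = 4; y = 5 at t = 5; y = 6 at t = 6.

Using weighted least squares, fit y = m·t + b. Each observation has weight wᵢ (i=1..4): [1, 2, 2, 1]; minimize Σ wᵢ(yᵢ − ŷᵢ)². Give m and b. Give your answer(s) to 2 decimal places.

Forming MᵀWM = [[122, 22]; [22, 6]] and MᵀWy = [136, 27]ᵀ gives MᵀWM·[m, b]ᵀ = MᵀWy.
det = 122·6 − 22² = 248.
m = (136·6 − 22·27)/248 = 111/124; b = (122·27 − 22·136)/248 = 151/124.

m = 0.90, b = 1.22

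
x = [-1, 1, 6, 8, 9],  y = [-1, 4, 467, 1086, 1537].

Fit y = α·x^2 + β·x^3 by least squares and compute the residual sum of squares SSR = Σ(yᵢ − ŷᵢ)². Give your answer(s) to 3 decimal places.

Normal-equation sums: Σx^2·x^2 = 11955, Σx^2·x^3 = 99593, Σx^3·x^3 = 840243.
Moment sums: Σx^2·y = 210816, Σx^3·y = 1777382.
MᵀM·[α, β]ᵀ = Mᵀy becomes [[11955, 99593]; [99593, 840243]]·[α, β]ᵀ = [210816, 1777382]ᵀ.
Determinant 11955·840243 − 99593² = 126339416.
α = (210816·840243 − 99593·1777382)/126339416 = 8704483/9024244; β = (11955·1777382 − 99593·210816)/126339416 = 18057423/9024244.
Residuals: 82174/2256061, 4667535/4512122, 139298/2256061, -539626/2256061, 669269/4512122; SSR = 5208905/4512122.

SSR = 1.154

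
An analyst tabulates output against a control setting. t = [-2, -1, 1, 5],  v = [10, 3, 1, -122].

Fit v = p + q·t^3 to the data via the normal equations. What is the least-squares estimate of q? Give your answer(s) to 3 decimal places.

q = -0.992

The normal equations are: 4·p + 117·q = -108;  117·p + 15691·q = -15332.
Δ = 4·15691 − 117² = 49075.
p = ((-108)·15691 − 117·(-15332))/49075 = 7632/3775; q = (4·(-15332) − 117·(-108))/49075 = -48692/49075.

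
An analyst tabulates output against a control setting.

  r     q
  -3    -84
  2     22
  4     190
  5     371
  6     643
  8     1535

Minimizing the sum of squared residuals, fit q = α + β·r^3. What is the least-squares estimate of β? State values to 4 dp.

β = 3.0020

Normal-equation sums: Σ1 = 6, Σr^3 = 898, Σr^3·r^3 = 329314.
For Aᵀq: Σq = 2677, Σr^3·q = 985787.
So AᵀA·[α, β]ᵀ = Aᵀq: [[6, 898]; [898, 329314]]·[α, β]ᵀ = [2677, 985787]ᵀ.
Eliminating β: 329314·(row 1) − 898·(row 2) gives 1169480·α = 329314·2677 − 898·985787 = -3663148, so α = -915787/292370.
Then β = (985787 − 898·(-915787/292370))/329314 = 438847/146185.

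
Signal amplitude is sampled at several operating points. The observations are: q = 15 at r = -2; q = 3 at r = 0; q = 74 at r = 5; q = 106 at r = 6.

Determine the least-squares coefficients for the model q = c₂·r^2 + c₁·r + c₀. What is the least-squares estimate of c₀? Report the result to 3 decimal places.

Forming AᵀA = [[1937, 333, 65]; [333, 65, 9]; [65, 9, 4]] and Aᵀq = [5726, 976, 198]ᵀ gives AᵀA·[c₂, c₁, c₀]ᵀ = Aᵀq.
Inverting the 3×3 Gram matrix, [c₂, c₁, c₀]ᵀ = [26369/9076, -2449/9076, 6569/2269]ᵀ.

c₀ = 2.895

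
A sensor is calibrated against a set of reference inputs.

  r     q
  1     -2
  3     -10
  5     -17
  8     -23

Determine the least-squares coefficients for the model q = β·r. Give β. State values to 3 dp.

β = -3.040

Sums needed: Σr·r = 99.
For Mᵀq: Σr·q = -301.
MᵀM·[β]ᵀ = Mᵀq becomes [[99]]·[β]ᵀ = [-301]ᵀ.
Hence β = -301 / 99 ≈ -3.0404.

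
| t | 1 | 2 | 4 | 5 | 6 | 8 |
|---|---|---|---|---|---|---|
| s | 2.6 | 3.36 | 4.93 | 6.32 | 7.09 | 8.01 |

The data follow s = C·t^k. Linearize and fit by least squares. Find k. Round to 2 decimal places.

k = 0.57

Linearized form: ln s = k·ln t + ln C. From the 6 transformed points,
Σln t = 7.5601, Σ(ln t)² = 12.5270, Σln s = 9.6459, Σln t·ln s = 13.8552.
Equations: 12.5270·k + 7.5601·ln C = 13.8552;  7.5601·k + 6·ln C = 9.6459.
Solving (det = 18.0074): k = 0.56685, ln C = 0.89341.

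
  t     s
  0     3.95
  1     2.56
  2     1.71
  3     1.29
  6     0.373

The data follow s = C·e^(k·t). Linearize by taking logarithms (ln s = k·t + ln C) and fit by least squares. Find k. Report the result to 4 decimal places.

k = -0.3880

With ln sᵢ as the transformed response and tᵢ as the regressor:
Over the data: Σt = 12.0000, Σ(t)² = 50.0000, Σln s = 2.1187, Σt·ln s = -3.1401.
Normal system: [[50.0000, 12.0000]; [12.0000, 5]]·[k, ln C]ᵀ = [-3.1401, 2.1187]ᵀ.
Δ = 50.0000·5 − (12.0000)² = 106.0000; k = (-3.1401·5 − 12.0000·2.1187)/106.0000 = -0.38797, ln C = (50.0000·2.1187 − 12.0000·-3.1401)/106.0000 = 1.35487.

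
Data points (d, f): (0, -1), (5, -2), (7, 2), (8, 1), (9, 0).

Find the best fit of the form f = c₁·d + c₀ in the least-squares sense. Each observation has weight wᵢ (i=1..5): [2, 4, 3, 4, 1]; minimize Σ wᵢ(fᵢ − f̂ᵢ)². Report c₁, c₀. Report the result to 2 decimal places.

c₁ = 0.33, c₀ = -1.92

The normal system XᵀWX·[c₁, c₀]ᵀ = XᵀWf is [[584, 82]; [82, 14]]·[c₁, c₀]ᵀ = [34, 0]ᵀ.
Δ = 584·14 − 82² = 1452.
c₁ = (34·14 − 82·0)/1452 = 119/363; c₀ = (584·0 − 82·34)/1452 = -697/363.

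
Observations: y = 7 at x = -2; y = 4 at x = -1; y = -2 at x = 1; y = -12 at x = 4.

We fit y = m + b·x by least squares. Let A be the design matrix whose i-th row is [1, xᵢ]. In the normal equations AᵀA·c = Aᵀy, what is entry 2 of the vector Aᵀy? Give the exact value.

-68

Entry 2 ↔ basis x, so (Aᵀy)_{2} = Σᵢ (x)·yᵢ = (-2)·(7) + (-1)·(4) + (1)·(-2) + (4)·(-12) = -68.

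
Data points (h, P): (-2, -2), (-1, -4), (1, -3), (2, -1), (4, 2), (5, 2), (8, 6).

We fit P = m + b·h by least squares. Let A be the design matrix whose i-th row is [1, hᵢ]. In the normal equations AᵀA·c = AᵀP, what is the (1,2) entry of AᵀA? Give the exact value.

Row 1 ↔ basis 1, column 2 ↔ basis h, so (AᵀA)_{1,2} = Σᵢ h = (1)·(-2) + (1)·(-1) + (1)·(1) + (1)·(2) + (1)·(4) + (1)·(5) + (1)·(8) = 17.

17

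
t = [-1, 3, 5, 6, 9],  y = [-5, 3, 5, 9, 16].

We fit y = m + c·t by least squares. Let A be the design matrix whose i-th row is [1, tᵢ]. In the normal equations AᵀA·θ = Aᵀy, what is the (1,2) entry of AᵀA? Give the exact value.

Row 1 ↔ basis 1, column 2 ↔ basis t, so (AᵀA)_{1,2} = Σᵢ t = (1)·(-1) + (1)·(3) + (1)·(5) + (1)·(6) + (1)·(9) = 22.

22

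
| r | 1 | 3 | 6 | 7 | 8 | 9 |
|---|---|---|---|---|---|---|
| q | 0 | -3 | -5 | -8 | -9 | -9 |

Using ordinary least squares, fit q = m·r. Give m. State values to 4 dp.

The normal equations are: 240·m = -248.
Hence m = -248 / 240 ≈ -1.03333.

m = -1.0333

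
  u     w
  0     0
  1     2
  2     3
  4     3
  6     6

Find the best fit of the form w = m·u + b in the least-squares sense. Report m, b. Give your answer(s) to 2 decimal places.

Normal-equation sums: Σu·u = 57, Σu = 13, Σ1 = 5.
Moment sums: Σu·w = 56, Σw = 14.
XᵀX·[m, b]ᵀ = Xᵀw becomes [[57, 13]; [13, 5]]·[m, b]ᵀ = [56, 14]ᵀ.
Determinant 57·5 − 13² = 116.
m = (56·5 − 13·14)/116 = 49/58; b = (57·14 − 13·56)/116 = 35/58.

m = 0.84, b = 0.60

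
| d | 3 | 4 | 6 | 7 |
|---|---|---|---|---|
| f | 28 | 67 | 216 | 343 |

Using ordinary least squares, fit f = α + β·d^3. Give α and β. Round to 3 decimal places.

α = 2.103, β = 0.993

Entries of MᵀM: Σ1 = 4, Σd^3 = 650, Σd^3·d^3 = 169130.
Right-hand side: Σf = 654, Σd^3·f = 169349.
MᵀM·[α, β]ᵀ = Mᵀf becomes [[4, 650]; [650, 169130]]·[α, β]ᵀ = [654, 169349]ᵀ.
det = 4·169130 − 650² = 254020.
α = (654·169130 − 650·169349)/254020 = 4109/1954; β = (4·169349 − 650·654)/254020 = 63074/63505.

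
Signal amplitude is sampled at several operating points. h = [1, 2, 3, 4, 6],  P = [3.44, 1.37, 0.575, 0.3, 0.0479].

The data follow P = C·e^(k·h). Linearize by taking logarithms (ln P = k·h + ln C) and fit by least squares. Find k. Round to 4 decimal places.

With ln Pᵢ as the transformed response and hᵢ as the regressor:
Sums: Σh = 16.0000, Σ(h)² = 66.0000, Σln P = -3.2457, Σh·ln P = -22.8428.
Normal system: [[66.0000, 16.0000]; [16.0000, 5]]·[k, ln C]ᵀ = [-22.8428, -3.2457]ᵀ.
Solving (det = 74.0000): k = -0.84166, ln C = 2.04415.

k = -0.8417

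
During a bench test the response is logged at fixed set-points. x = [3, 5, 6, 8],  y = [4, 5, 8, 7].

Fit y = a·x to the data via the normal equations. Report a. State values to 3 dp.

Entries of MᵀM: Σx·x = 134.
For Mᵀy: Σx·y = 141.
So MᵀM·[a]ᵀ = Mᵀy: [[134]]·[a]ᵀ = [141]ᵀ.
a = 141/134 = 1.05224.

a = 1.052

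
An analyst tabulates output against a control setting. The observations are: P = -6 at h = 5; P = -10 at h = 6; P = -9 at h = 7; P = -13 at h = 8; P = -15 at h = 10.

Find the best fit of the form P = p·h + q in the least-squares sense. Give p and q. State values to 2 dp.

Normal-equation sums: Σh·h = 274, Σh = 36, Σ1 = 5.
Right-hand side: Σh·P = -407, ΣP = -53.
det = 274·5 − 36² = 74.
p = ((-407)·5 − 36·(-53))/74 = -127/74; q = (274·(-53) − 36·(-407))/74 = 65/37.

p = -1.72, q = 1.76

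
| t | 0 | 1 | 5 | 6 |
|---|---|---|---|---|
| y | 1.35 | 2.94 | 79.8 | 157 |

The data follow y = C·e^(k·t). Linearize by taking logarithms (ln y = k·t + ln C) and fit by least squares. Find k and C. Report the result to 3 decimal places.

Taking logs, ln y = k·t + ln C, so regress ln y on t.
Σt = 12.0000, Σ(t)² = 62.0000, Σln y = 10.8143, Σt·ln y = 53.3135.
Equations: 62.0000·k + 12.0000·ln C = 53.3135;  12.0000·k + 4·ln C = 10.8143.
Solving (det = 104.0000): k = 0.80272, ln C = 0.29542, so C = exp(0.29542) = 1.34369.

k = 0.803, C = 1.344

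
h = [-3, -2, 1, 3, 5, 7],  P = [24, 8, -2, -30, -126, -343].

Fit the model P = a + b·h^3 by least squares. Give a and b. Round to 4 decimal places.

a = -1.7111, b = -0.9951

XᵀX·[a, b]ᵀ = XᵀP reads: 6·a + 461·b = -469;  461·a + 134797·b = -134923.
det = 6·134797 − 461² = 596261.
a = ((-469)·134797 − 461·(-134923))/596261 = -1020290/596261; b = (6·(-134923) − 461·(-469))/596261 = -593329/596261.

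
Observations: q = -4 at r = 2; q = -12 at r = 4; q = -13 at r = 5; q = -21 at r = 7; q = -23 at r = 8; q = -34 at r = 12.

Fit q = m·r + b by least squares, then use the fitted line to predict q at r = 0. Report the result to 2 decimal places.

The normal equations are: 302·m + 38·b = -860;  38·m + 6·b = -107.
Eliminating b: 6·(row 1) − 38·(row 2) gives 368·m = 6·(-860) − 38·(-107) = -1094, so m = -547/184.
Then b = ((-107) − 38·(-547/184))/6 = 183/184.
At r = 0: q̂ = (-547/184)·(0) + (183/184)·(1) = 183/184.

q̂ = 0.99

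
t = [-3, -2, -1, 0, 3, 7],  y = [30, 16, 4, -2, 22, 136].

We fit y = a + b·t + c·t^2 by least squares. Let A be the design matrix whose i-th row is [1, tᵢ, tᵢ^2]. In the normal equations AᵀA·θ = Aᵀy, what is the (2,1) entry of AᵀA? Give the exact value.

Row 2 ↔ basis t, column 1 ↔ basis 1, so (AᵀA)_{2,1} = Σᵢ t = (-3)·(1) + (-2)·(1) + (-1)·(1) + (0)·(1) + (3)·(1) + (7)·(1) = 4.

4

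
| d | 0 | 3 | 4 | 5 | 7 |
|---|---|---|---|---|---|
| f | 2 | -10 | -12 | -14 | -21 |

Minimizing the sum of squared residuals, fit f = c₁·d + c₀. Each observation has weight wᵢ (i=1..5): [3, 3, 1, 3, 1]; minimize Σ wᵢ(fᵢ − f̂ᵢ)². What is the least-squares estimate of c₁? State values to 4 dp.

MᵀWM·[c₁, c₀]ᵀ = MᵀWf reads: 167·c₁ + 35·c₀ = -495;  35·c₁ + 11·c₀ = -99.
det = 167·11 − 35² = 612.
c₁ = ((-495)·11 − 35·(-99))/612 = -55/17; c₀ = (167·(-99) − 35·(-495))/612 = 22/17.

c₁ = -3.2353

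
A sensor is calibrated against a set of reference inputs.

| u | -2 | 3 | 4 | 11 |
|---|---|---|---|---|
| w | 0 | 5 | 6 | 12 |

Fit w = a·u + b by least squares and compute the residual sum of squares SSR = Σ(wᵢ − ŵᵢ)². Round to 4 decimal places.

SSR = 0.1802

Forming MᵀM = [[150, 16]; [16, 4]] and Mᵀw = [171, 23]ᵀ gives MᵀM·[a, b]ᵀ = Mᵀw.
Determinant 150·4 − 16² = 344.
a = (171·4 − 16·23)/344 = 79/86; b = (150·23 − 16·171)/344 = 357/172.
Residuals: -41/172, 29/172, 1/4, -31/172; SSR = 31/172.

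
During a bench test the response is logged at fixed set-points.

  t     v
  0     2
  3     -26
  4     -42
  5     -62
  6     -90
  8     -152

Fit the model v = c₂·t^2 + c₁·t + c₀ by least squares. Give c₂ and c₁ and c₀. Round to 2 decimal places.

Forming AᵀA = [[6354, 944, 150]; [944, 150, 26]; [150, 26, 6]] and Aᵀv = [-15424, -2312, -370]ᵀ gives AᵀA·[c₂, c₁, c₀]ᵀ = Aᵀv.
Row-reducing yields c₂ = -113/55, c₁ = -1079/385, c₀ = 709/385.

c₂ = -2.05, c₁ = -2.80, c₀ = 1.84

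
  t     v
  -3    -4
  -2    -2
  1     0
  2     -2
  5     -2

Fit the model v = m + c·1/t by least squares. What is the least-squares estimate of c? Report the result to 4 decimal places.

The normal system AᵀA·[m, c]ᵀ = Aᵀv is [[5, 13/15]; [13/15, 743/450]]·[m, c]ᵀ = [-10, 14/15]ᵀ.
Determinant 5·(743/450) − (13/15)² = 3377/450.
m = ((-10)·(743/450) − (13/15)·(14/15))/(3377/450) = -7794/3377; c = (5·(14/15) − (13/15)·(-10))/(3377/450) = 6000/3377.

c = 1.7767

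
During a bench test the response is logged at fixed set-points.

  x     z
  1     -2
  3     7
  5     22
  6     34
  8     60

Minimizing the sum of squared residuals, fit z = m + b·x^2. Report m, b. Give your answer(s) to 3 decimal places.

m = -2.294, b = 0.981

Normal-equation sums: Σ1 = 5, Σx^2 = 135, Σx^2·x^2 = 6099.
Right-hand side: Σz = 121, Σx^2·z = 5675.
MᵀM·[m, b]ᵀ = Mᵀz becomes [[5, 135]; [135, 6099]]·[m, b]ᵀ = [121, 5675]ᵀ.
Determinant 5·6099 − 135² = 12270.
m = (121·6099 − 135·5675)/12270 = -4691/2045; b = (5·5675 − 135·121)/12270 = 1204/1227.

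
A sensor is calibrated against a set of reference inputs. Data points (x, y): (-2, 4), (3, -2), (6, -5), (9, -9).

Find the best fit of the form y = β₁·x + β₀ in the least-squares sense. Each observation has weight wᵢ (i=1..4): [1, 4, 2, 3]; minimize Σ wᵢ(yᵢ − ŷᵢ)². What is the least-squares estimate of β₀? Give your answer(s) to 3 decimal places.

β₀ = 1.619

Normal-equation sums: Σwᵢ·x·x = 355, Σwᵢ·x = 49, Σwᵢ·1 = 10.
And Σwᵢ·x·y = -335, Σwᵢ·y = -41.
MᵀWM·[β₁, β₀]ᵀ = MᵀWy becomes [[355, 49]; [49, 10]]·[β₁, β₀]ᵀ = [-335, -41]ᵀ.
Δ = 355·10 − 49² = 1149.
β₁ = ((-335)·10 − 49·(-41))/1149 = -447/383; β₀ = (355·(-41) − 49·(-335))/1149 = 620/383.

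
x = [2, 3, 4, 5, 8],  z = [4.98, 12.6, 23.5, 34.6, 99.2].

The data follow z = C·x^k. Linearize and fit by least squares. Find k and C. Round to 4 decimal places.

k = 2.1369, C = 1.1649

Taking logs, ln z = k·ln x + ln C, so regress ln z on ln x.
Σln x = 6.8669, Σ(ln x)² = 10.5236, Σln z = 15.4371, Σln x·ln z = 23.5360.
Equations: 10.5236·k + 6.8669·ln C = 23.5360;  6.8669·k + 5·ln C = 15.4371.
Δ = 10.5236·5 − (6.8669)² = 5.4631; k = (23.5360·5 − 6.8669·15.4371)/5.4631 = 2.13691, ln C = (10.5236·15.4371 − 6.8669·23.5360)/5.4631 = 0.15263, so C = exp(0.15263) = 1.16489.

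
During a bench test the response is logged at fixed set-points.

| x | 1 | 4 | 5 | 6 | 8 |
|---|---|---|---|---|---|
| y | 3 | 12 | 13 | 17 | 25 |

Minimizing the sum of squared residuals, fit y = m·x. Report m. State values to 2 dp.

With design matrix M, MᵀM = [[142]] and Mᵀy = [418]ᵀ.
m = 418/142 = 2.94366.

m = 2.94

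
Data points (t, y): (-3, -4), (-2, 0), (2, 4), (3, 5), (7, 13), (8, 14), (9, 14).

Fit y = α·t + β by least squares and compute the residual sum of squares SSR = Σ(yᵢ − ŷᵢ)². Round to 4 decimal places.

SSR = 6.7137

With design matrix A, AᵀA = [[220, 24]; [24, 7]] and Aᵀy = [364, 46]ᵀ.
Determinant 220·7 − 24² = 964.
α = (364·7 − 24·46)/964 = 361/241; β = (220·46 − 24·364)/964 = 346/241.
Residuals: -227/241, 376/241, -104/241, -224/241, 260/241, 140/241, -221/241; SSR = 1618/241.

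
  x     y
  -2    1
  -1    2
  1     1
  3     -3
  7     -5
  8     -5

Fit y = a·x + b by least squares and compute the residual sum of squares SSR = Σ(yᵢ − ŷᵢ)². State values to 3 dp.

SSR = 4.988

Setting ∂/∂a … = 0 gives: 128·a + 16·b = -87;  16·a + 6·b = -9.
(Σx·x = 128, Σx = 16, Σ1 = 6, Σx·y = -87, Σy = -9.)
Δ = 128·6 − 16² = 512.
a = ((-87)·6 − 16·(-9))/512 = -189/256; b = (128·(-9) − 16·(-87))/512 = 15/32.
Residuals: -121/128, 203/256, 325/256, -321/256, -77/256, 7/16; SSR = 1277/256.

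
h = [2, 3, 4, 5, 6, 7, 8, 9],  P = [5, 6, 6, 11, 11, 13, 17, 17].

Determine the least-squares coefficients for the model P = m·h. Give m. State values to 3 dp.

m = 1.947

MᵀM·[m]ᵀ = MᵀP reads: 284·m = 553.
(Σh·h = 284, Σh·P = 553.)
m = 553/284 = 1.94718.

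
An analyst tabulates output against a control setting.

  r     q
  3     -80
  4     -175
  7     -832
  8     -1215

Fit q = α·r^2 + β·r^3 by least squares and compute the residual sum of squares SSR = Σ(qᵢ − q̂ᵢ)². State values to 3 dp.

SSR = 0.193

Sums needed: Σr^2·r^2 = 6834, Σr^2·r^3 = 50842, Σr^3·r^3 = 384618.
Moment sums: Σr^2·q = -122048, Σr^3·q = -920816.
MᵀM·[α, β]ᵀ = Mᵀq becomes [[6834, 50842]; [50842, 384618]]·[α, β]ᵀ = [-122048, -920816]ᵀ.
Eliminating β: 384618·(row 1) − 50842·(row 2) gives 43570448·α = 384618·(-122048) − 50842·(-920816) = -125730592, so α = -7858162/2723153.
Then β = ((-920816) − 50842·(-7858162/2723153))/384618 = -5480758/2723153.
Residuals: 851684/2723153, -52671/2723153, -713364/2723153, 439569/2723153; SSR = 525218/2723153.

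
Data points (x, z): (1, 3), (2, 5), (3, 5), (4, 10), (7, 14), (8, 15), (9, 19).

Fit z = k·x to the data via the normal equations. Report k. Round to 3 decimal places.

The normal equations are: 224·k = 457.
(Σx·x = 224, Σx·z = 457.)
k = 457/224 = 2.04018.

k = 2.040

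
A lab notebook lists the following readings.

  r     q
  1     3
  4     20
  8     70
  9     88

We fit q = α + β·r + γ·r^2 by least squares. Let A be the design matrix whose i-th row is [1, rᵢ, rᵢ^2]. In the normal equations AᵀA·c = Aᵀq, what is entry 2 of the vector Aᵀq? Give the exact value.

1435

Entry 2 ↔ basis r, so (Aᵀq)_{2} = Σᵢ (r)·qᵢ = (1)·(3) + (4)·(20) + (8)·(70) + (9)·(88) = 1435.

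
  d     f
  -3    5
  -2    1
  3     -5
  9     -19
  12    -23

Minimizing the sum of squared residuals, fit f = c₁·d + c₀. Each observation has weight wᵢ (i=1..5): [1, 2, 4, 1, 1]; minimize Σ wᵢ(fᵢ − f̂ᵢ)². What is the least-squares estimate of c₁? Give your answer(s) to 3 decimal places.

The normal system MᵀWM·[c₁, c₀]ᵀ = MᵀWf is [[278, 26]; [26, 9]]·[c₁, c₀]ᵀ = [-526, -55]ᵀ.
Determinant 278·9 − 26² = 1826.
c₁ = ((-526)·9 − 26·(-55))/1826 = -1652/913; c₀ = (278·(-55) − 26·(-526))/1826 = -807/913.

c₁ = -1.809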